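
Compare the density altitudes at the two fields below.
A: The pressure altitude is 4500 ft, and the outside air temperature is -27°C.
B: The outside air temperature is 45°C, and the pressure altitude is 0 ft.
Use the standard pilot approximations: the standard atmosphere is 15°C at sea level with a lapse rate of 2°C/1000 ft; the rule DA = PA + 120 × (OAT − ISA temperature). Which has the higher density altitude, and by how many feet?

A: ISA temp = 6°C, deviation -33°C, DA = 4500 + 120 × (-33) = 540 ft.
B: ISA temp = 15°C, deviation +30°C, DA = 0 + 120 × 30 = 3600 ft.
B is higher by 3600 − 540 = 3060 ft.

B by 3060 ft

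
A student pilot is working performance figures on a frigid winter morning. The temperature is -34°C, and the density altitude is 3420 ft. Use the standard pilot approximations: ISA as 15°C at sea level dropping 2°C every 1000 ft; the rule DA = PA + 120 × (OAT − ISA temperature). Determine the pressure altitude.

DA = PA + 120 × (OAT − (15 − 2·PA/1000)) = PA + 120·OAT − 1800 + 0.24·PA = 1.24·PA + 120·OAT − 1800.
So 1.24·PA = 3420 − 120 × (-34) + 1800 = 9300.
PA = 9300 / 1.24 = 7500 ft.

7500 ft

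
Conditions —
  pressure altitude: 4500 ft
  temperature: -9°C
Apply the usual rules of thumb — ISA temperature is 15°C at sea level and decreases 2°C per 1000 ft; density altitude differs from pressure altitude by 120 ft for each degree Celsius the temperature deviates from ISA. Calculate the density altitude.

ISA temperature at 4500 ft = 15 − 2 × (4500/1000) = 6°C.
ISA deviation = -9 − 6 = -15°C.
Density altitude = 4500 + 120 × (-15) = 4500 + (-1800) = 2700 ft.

2700 ft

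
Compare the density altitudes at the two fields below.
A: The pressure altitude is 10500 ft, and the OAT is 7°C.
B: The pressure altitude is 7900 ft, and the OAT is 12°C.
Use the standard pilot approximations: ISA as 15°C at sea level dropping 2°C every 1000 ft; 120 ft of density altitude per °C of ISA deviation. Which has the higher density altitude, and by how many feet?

A by 2624 ft

A: ISA temp = -6°C, deviation +13°C, DA = 10500 + 120 × 13 = 12060 ft.
B: ISA temp = -0.8°C, deviation +12.8°C, DA = 7900 + 120 × 12.8 = 9436 ft.
A is higher by 12060 − 9436 = 2624 ft.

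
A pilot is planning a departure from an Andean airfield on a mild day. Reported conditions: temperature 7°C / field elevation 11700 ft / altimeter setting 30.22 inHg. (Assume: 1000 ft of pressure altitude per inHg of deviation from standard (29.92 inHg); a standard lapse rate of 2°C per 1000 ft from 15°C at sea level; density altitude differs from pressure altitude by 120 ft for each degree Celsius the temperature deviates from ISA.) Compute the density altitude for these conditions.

13176 ft

Pressure altitude = 11700 + (29.92 − 30.22) × 1000 = 11700 + (-300) = 11400 ft.
ISA temperature at 11400 ft = 15 − 2 × (11400/1000) = -7.8°C.
ISA deviation = 7 − (-7.8) = +14.8°C.
Density altitude = 11400 + 120 × (14.8) = 13176 ft.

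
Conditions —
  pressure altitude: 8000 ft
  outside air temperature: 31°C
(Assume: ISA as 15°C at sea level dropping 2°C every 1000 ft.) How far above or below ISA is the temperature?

ISA+32°C

ISA temperature at 8000 ft = 15 − 2 × (8000/1000) = -1°C.
Deviation = OAT − ISA = 31 − (-1) = +32°C.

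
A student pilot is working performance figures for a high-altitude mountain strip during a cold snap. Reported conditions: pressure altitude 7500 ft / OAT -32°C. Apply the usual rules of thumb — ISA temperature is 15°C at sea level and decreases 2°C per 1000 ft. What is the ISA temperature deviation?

ISA temperature at 7500 ft = 15 − 2 × (7500/1000) = 0°C.
Deviation = OAT − ISA = -32 − 0 = -32°C.

ISA-32°C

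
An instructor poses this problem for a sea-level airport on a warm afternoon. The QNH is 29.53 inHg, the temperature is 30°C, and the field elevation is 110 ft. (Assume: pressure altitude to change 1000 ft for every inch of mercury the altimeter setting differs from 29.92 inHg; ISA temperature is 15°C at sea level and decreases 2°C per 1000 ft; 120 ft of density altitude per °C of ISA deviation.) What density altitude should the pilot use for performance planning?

Pressure altitude = 110 + (29.92 − 29.53) × 1000 = 110 + (+390) = 500 ft.
ISA temperature at 500 ft = 15 − 2 × (500/1000) = 14°C.
ISA deviation = 30 − 14 = +16°C.
Density altitude = 500 + 120 × (16) = 2420 ft.

2420 ft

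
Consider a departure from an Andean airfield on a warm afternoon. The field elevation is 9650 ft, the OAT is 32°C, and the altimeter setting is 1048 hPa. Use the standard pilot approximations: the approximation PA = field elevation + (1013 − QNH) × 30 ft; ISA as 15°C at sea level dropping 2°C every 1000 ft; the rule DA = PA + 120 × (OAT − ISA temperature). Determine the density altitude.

Pressure altitude = 9650 + (1013 − 1048) × 30 = 9650 + (-1050) = 8600 ft.
ISA temperature at 8600 ft = 15 − 2 × (8600/1000) = -2.2°C.
ISA deviation = 32 − (-2.2) = +34.2°C.
Density altitude = 8600 + 120 × (34.2) = 12704 ft.

12704 ft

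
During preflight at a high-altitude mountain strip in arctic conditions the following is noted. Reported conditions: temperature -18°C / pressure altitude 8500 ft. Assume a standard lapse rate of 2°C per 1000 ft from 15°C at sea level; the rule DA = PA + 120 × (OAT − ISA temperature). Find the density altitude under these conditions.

ISA temperature at 8500 ft = 15 − 2 × (8500/1000) = -2°C.
ISA deviation = -18 − (-2) = -16°C.
Density altitude = 8500 + 120 × (-16) = 8500 + (-1920) = 6580 ft.

6580 ft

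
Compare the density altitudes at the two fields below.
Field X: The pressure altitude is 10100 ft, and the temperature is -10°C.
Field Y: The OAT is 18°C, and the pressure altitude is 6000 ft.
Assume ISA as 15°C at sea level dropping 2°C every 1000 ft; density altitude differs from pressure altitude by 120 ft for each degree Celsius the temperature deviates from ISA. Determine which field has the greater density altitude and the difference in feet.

Field X by 1724 ft

Field X: ISA temp = -5.2°C, deviation -4.8°C, DA = 10100 + 120 × (-4.8) = 9524 ft.
Field Y: ISA temp = 3°C, deviation +15°C, DA = 6000 + 120 × 15 = 7800 ft.
Field X is higher by 9524 − 7800 = 1724 ft.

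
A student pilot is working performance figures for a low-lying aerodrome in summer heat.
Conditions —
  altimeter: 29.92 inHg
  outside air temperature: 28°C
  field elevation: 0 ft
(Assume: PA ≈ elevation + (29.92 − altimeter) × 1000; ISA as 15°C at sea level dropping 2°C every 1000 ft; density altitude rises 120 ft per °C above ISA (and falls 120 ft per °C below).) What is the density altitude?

Pressure altitude = 0 + (29.92 − 29.92) × 1000 = 0 + (0) = 0 ft.
ISA temperature at 0 ft = 15 − 2 × (0/1000) = 15°C.
ISA deviation = 28 − 15 = +13°C.
Density altitude = 0 + 120 × (13) = 1560 ft.

1560 ft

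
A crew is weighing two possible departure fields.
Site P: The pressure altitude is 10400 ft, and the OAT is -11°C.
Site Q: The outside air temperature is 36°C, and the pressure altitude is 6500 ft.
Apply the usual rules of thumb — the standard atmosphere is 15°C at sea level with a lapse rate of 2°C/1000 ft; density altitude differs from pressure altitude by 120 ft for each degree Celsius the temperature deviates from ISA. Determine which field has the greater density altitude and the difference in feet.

Site Q by 804 ft

Site P: ISA temp = -5.8°C, deviation -5.2°C, DA = 10400 + 120 × (-5.2) = 9776 ft.
Site Q: ISA temp = 2°C, deviation +34°C, DA = 6500 + 120 × 34 = 10580 ft.
Site Q is higher by 10580 − 9776 = 804 ft.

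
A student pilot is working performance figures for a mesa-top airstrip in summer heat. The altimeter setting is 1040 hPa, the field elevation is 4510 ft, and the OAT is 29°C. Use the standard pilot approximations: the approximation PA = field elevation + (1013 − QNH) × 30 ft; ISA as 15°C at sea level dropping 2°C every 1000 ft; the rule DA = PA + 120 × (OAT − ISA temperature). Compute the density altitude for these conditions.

6268 ft

Pressure altitude = 4510 + (1013 − 1040) × 30 = 4510 + (-810) = 3700 ft.
ISA temperature at 3700 ft = 15 − 2 × (3700/1000) = 7.6°C.
ISA deviation = 29 − 7.6 = +21.4°C.
Density altitude = 3700 + 120 × (21.4) = 6268 ft.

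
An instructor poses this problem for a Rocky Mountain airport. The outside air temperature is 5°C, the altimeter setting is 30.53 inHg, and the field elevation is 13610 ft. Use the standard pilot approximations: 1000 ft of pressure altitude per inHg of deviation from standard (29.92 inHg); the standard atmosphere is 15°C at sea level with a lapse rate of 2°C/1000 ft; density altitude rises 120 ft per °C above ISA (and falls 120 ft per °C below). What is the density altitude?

Pressure altitude = 13610 + (29.92 − 30.53) × 1000 = 13610 + (-610) = 13000 ft.
ISA temperature at 13000 ft = 15 − 2 × (13000/1000) = -11°C.
ISA deviation = 5 − (-11) = +16°C.
Density altitude = 13000 + 120 × (16) = 14920 ft.

14920 ft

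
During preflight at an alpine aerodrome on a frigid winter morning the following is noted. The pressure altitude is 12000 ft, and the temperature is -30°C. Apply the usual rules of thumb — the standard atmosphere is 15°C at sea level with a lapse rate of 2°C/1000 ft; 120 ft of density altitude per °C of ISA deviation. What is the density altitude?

9480 ft

ISA temperature at 12000 ft = 15 − 2 × (12000/1000) = -9°C.
ISA deviation = -30 − (-9) = -21°C.
Density altitude = 12000 + 120 × (-21) = 12000 + (-2520) = 9480 ft.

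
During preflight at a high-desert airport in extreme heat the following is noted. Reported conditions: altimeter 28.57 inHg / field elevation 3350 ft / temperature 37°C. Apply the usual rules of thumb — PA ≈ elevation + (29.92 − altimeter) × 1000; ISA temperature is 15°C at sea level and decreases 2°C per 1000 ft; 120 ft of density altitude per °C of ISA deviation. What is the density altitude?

Pressure altitude = 3350 + (29.92 − 28.57) × 1000 = 3350 + (+1350) = 4700 ft.
ISA temperature at 4700 ft = 15 − 2 × (4700/1000) = 5.6°C.
ISA deviation = 37 − 5.6 = +31.4°C.
Density altitude = 4700 + 120 × (31.4) = 8468 ft.

8468 ft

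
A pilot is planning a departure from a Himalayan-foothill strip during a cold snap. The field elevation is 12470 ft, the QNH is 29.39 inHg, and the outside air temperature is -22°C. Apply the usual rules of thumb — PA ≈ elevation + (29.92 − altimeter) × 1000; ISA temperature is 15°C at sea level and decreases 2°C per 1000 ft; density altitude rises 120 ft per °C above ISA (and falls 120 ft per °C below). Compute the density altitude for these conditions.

Pressure altitude = 12470 + (29.92 − 29.39) × 1000 = 12470 + (+530) = 13000 ft.
ISA temperature at 13000 ft = 15 − 2 × (13000/1000) = -11°C.
ISA deviation = -22 − (-11) = -11°C.
Density altitude = 13000 + 120 × (-11) = 11680 ft.

11680 ft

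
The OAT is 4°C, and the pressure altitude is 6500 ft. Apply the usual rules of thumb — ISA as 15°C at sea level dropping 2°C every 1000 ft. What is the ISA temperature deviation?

ISA+2°C

ISA temperature at 6500 ft = 15 − 2 × (6500/1000) = 2°C.
Deviation = OAT − ISA = 4 − 2 = +2°C.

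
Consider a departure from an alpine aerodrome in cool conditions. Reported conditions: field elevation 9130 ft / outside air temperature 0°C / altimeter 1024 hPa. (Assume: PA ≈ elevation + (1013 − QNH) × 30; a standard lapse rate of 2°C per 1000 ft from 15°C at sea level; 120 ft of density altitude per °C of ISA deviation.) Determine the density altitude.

9112 ft

Pressure altitude = 9130 + (1013 − 1024) × 30 = 9130 + (-330) = 8800 ft.
ISA temperature at 8800 ft = 15 − 2 × (8800/1000) = -2.6°C.
ISA deviation = 0 − (-2.6) = +2.6°C.
Density altitude = 8800 + 120 × (2.6) = 9112 ft.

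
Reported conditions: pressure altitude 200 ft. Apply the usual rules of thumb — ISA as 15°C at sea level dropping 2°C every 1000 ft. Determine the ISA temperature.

14.6°C

ISA temperature = 15 − 2 × (200/1000) = 15 − 0.4 = 14.6°C.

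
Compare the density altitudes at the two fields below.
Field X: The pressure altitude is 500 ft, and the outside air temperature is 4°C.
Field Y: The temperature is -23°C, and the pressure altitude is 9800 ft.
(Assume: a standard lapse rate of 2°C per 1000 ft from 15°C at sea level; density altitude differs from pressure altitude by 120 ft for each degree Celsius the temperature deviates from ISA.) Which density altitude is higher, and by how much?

Field X: ISA temp = 14°C, deviation -10°C, DA = 500 + 120 × (-10) = -700 ft.
Field Y: ISA temp = -4.6°C, deviation -18.4°C, DA = 9800 + 120 × (-18.4) = 7592 ft.
Field Y is higher by 7592 − (-700) = 8292 ft.

Field Y by 8292 ft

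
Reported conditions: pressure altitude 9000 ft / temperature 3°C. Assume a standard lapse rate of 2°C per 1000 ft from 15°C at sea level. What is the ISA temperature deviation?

ISA temperature at 9000 ft = 15 − 2 × (9000/1000) = -3°C.
Deviation = OAT − ISA = 3 − (-3) = +6°C.

ISA+6°C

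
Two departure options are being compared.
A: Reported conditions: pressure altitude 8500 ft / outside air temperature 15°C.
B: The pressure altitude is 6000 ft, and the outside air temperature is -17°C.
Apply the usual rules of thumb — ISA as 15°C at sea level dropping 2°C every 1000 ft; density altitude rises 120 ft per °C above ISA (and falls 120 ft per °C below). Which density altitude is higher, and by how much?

A by 6940 ft

A: ISA temp = -2°C, deviation +17°C, DA = 8500 + 120 × 17 = 10540 ft.
B: ISA temp = 3°C, deviation -20°C, DA = 6000 + 120 × (-20) = 3600 ft.
A is higher by 10540 − 3600 = 6940 ft.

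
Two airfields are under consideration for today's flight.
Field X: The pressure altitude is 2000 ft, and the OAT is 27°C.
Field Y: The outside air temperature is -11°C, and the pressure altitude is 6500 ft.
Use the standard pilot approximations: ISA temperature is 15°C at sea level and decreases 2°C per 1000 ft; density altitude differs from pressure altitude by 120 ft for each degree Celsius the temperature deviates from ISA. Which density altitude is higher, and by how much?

Field X: ISA temp = 11°C, deviation +16°C, DA = 2000 + 120 × 16 = 3920 ft.
Field Y: ISA temp = 2°C, deviation -13°C, DA = 6500 + 120 × (-13) = 4940 ft.
Field Y is higher by 4940 − 3920 = 1020 ft.

Field Y by 1020 ft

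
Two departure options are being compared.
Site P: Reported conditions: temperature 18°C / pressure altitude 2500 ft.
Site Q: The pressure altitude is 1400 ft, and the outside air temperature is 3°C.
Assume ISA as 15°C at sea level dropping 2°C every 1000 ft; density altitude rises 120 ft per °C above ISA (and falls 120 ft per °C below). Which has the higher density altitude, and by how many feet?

Site P: ISA temp = 10°C, deviation +8°C, DA = 2500 + 120 × 8 = 3460 ft.
Site Q: ISA temp = 12.2°C, deviation -9.2°C, DA = 1400 + 120 × (-9.2) = 296 ft.
Site P is higher by 3460 − 296 = 3164 ft.

Site P by 3164 ft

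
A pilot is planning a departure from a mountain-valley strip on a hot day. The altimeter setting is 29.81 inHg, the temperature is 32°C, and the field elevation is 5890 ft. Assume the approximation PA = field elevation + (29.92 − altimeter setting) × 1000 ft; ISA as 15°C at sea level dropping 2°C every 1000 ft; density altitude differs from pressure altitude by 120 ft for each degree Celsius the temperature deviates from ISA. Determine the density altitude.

Pressure altitude = 5890 + (29.92 − 29.81) × 1000 = 5890 + (+110) = 6000 ft.
ISA temperature at 6000 ft = 15 − 2 × (6000/1000) = 3°C.
ISA deviation = 32 − 3 = +29°C.
Density altitude = 6000 + 120 × (29) = 9480 ft.

9480 ft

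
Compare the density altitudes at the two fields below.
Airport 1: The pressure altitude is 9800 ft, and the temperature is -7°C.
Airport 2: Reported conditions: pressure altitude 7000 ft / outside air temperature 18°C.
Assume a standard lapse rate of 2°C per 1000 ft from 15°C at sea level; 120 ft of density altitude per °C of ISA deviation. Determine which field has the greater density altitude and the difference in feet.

Airport 1: ISA temp = -4.6°C, deviation -2.4°C, DA = 9800 + 120 × (-2.4) = 9512 ft.
Airport 2: ISA temp = 1°C, deviation +17°C, DA = 7000 + 120 × 17 = 9040 ft.
Airport 1 is higher by 9512 − 9040 = 472 ft.

Airport 1 by 472 ft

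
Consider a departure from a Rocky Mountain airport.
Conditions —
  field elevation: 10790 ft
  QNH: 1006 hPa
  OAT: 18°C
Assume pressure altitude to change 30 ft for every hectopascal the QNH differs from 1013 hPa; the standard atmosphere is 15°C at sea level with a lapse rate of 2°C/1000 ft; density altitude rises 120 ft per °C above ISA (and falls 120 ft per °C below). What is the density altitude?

Pressure altitude = 10790 + (1013 − 1006) × 30 = 10790 + (+210) = 11000 ft.
ISA temperature at 11000 ft = 15 − 2 × (11000/1000) = -7°C.
ISA deviation = 18 − (-7) = +25°C.
Density altitude = 11000 + 120 × (25) = 14000 ft.

14000 ft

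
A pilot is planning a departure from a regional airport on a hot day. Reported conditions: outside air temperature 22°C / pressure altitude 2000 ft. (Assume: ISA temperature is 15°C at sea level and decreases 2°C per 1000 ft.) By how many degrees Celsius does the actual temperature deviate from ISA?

ISA+11°C

ISA temperature at 2000 ft = 15 − 2 × (2000/1000) = 11°C.
Deviation = OAT − ISA = 22 − 11 = +11°C.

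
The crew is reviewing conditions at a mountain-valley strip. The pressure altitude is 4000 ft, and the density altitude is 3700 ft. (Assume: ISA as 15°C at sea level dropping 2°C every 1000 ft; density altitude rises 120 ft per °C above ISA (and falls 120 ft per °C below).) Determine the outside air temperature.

Density altitude − pressure altitude = 3700 − 4000 = -300 ft.
At 120 ft/°C that is an ISA deviation of -300/120 = -2.5°C.
ISA temperature at 4000 ft = 15 − 2 × (4000/1000) = 7°C.
OAT = ISA + deviation = 7 + (-2.5) = 4.5°C.

4.5°C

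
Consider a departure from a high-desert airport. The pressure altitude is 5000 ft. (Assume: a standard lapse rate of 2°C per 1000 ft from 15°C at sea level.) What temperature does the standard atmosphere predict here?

5°C

ISA temperature = 15 − 2 × (5000/1000) = 15 − 10 = 5°C.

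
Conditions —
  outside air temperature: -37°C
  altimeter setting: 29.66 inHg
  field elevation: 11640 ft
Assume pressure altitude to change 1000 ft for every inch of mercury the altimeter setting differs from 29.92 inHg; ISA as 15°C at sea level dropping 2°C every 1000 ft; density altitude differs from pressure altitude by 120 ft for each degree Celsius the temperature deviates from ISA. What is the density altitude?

8516 ft

Pressure altitude = 11640 + (29.92 − 29.66) × 1000 = 11640 + (+260) = 11900 ft.
ISA temperature at 11900 ft = 15 − 2 × (11900/1000) = -8.8°C.
ISA deviation = -37 − (-8.8) = -28.2°C.
Density altitude = 11900 + 120 × (-28.2) = 8516 ft.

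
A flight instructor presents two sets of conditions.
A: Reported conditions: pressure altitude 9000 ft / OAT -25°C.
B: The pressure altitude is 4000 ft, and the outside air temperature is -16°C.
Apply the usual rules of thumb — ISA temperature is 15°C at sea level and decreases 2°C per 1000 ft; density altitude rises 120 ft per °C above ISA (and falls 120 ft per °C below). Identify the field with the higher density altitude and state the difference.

A by 5120 ft

A: ISA temp = -3°C, deviation -22°C, DA = 9000 + 120 × (-22) = 6360 ft.
B: ISA temp = 7°C, deviation -23°C, DA = 4000 + 120 × (-23) = 1240 ft.
A is higher by 6360 − 1240 = 5120 ft.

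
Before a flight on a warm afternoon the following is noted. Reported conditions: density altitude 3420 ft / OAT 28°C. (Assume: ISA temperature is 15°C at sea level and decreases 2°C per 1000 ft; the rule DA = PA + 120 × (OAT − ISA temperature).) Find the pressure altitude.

DA = PA + 120 × (OAT − (15 − 2·PA/1000)) = PA + 120·OAT − 1800 + 0.24·PA = 1.24·PA + 120·OAT − 1800.
So 1.24·PA = 3420 − 120 × 28 + 1800 = 1860.
PA = 1860 / 1.24 = 1500 ft.

1500 ft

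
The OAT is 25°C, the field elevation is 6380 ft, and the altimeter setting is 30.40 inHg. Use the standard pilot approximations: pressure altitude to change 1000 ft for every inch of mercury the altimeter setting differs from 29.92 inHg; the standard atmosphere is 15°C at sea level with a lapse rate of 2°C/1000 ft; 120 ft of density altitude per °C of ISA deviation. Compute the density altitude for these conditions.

Pressure altitude = 6380 + (29.92 − 30.40) × 1000 = 6380 + (-480) = 5900 ft.
ISA temperature at 5900 ft = 15 − 2 × (5900/1000) = 3.2°C.
ISA deviation = 25 − 3.2 = +21.8°C.
Density altitude = 5900 + 120 × (21.8) = 8516 ft.

8516 ft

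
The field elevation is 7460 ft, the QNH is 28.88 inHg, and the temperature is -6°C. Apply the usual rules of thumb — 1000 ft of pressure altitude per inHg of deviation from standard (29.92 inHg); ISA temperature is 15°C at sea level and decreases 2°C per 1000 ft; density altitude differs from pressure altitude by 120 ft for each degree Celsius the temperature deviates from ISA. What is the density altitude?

8020 ft

Pressure altitude = 7460 + (29.92 − 28.88) × 1000 = 7460 + (+1040) = 8500 ft.
ISA temperature at 8500 ft = 15 − 2 × (8500/1000) = -2°C.
ISA deviation = -6 − (-2) = -4°C.
Density altitude = 8500 + 120 × (-4) = 8020 ft.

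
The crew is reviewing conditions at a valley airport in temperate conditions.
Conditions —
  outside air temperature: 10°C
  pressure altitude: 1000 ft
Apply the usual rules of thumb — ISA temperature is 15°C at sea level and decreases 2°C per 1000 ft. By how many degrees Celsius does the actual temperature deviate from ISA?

ISA temperature at 1000 ft = 15 − 2 × (1000/1000) = 13°C.
Deviation = OAT − ISA = 10 − 13 = -3°C.

ISA-3°C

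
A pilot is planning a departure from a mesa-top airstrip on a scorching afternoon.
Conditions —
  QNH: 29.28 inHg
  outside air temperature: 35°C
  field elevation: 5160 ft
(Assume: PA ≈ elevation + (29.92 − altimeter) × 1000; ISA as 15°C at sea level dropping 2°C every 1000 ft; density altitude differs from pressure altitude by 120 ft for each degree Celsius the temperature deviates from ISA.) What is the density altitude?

Pressure altitude = 5160 + (29.92 − 29.28) × 1000 = 5160 + (+640) = 5800 ft.
ISA temperature at 5800 ft = 15 − 2 × (5800/1000) = 3.4°C.
ISA deviation = 35 − 3.4 = +31.6°C.
Density altitude = 5800 + 120 × (31.6) = 9592 ft.

9592 ft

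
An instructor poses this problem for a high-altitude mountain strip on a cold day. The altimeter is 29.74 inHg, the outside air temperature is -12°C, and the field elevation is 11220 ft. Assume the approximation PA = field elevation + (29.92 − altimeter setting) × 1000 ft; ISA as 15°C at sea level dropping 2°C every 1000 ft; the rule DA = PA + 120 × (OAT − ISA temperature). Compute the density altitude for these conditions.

Pressure altitude = 11220 + (29.92 − 29.74) × 1000 = 11220 + (+180) = 11400 ft.
ISA temperature at 11400 ft = 15 − 2 × (11400/1000) = -7.8°C.
ISA deviation = -12 − (-7.8) = -4.2°C.
Density altitude = 11400 + 120 × (-4.2) = 10896 ft.

10896 ft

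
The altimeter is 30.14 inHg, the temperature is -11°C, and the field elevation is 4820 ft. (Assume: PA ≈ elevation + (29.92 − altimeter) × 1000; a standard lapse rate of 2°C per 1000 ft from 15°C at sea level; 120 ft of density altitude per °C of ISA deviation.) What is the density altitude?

Pressure altitude = 4820 + (29.92 − 30.14) × 1000 = 4820 + (-220) = 4600 ft.
ISA temperature at 4600 ft = 15 − 2 × (4600/1000) = 5.8°C.
ISA deviation = -11 − 5.8 = -16.8°C.
Density altitude = 4600 + 120 × (-16.8) = 2584 ft.

2584 ft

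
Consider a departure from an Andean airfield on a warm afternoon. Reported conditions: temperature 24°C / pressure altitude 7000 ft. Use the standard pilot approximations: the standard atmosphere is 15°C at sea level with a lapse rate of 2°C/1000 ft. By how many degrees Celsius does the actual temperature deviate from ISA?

ISA temperature at 7000 ft = 15 − 2 × (7000/1000) = 1°C.
Deviation = OAT − ISA = 24 − 1 = +23°C.

ISA+23°C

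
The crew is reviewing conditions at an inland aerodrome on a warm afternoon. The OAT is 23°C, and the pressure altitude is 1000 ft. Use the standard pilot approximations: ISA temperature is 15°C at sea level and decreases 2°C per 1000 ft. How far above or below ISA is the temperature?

ISA+10°C

ISA temperature at 1000 ft = 15 − 2 × (1000/1000) = 13°C.
Deviation = OAT − ISA = 23 − 13 = +10°C.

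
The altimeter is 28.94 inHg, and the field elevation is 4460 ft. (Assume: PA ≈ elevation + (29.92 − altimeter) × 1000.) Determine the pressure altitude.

5440 ft

Pressure correction = (29.92 − 28.94) × 1000 = +980 ft.
Pressure altitude = 4460 + (+980) = 5440 ft.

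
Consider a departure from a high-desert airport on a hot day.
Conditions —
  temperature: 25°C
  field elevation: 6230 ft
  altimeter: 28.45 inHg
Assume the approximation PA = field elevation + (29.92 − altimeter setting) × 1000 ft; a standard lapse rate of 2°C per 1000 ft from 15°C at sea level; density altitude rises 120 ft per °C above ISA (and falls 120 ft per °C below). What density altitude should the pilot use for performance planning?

10748 ft

Pressure altitude = 6230 + (29.92 − 28.45) × 1000 = 6230 + (+1470) = 7700 ft.
ISA temperature at 7700 ft = 15 − 2 × (7700/1000) = -0.4°C.
ISA deviation = 25 − (-0.4) = +25.4°C.
Density altitude = 7700 + 120 × (25.4) = 10748 ft.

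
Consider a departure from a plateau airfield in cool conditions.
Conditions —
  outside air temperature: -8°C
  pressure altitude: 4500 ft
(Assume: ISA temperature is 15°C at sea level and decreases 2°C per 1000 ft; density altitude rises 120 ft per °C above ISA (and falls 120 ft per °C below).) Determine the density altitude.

2820 ft

ISA temperature at 4500 ft = 15 − 2 × (4500/1000) = 6°C.
ISA deviation = -8 − 6 = -14°C.
Density altitude = 4500 + 120 × (-14) = 4500 + (-1680) = 2820 ft.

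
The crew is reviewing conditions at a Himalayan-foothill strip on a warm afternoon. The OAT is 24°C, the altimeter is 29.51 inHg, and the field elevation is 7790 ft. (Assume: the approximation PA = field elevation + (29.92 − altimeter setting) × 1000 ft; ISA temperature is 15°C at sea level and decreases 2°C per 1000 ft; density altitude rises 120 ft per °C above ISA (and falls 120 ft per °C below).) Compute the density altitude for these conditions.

Pressure altitude = 7790 + (29.92 − 29.51) × 1000 = 7790 + (+410) = 8200 ft.
ISA temperature at 8200 ft = 15 − 2 × (8200/1000) = -1.4°C.
ISA deviation = 24 − (-1.4) = +25.4°C.
Density altitude = 8200 + 120 × (25.4) = 11248 ft.

11248 ft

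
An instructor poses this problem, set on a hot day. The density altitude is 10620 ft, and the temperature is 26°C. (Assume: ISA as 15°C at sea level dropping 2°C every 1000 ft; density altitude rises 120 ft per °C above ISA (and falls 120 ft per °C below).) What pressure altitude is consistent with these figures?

DA = PA + 120 × (OAT − (15 − 2·PA/1000)) = PA + 120·OAT − 1800 + 0.24·PA = 1.24·PA + 120·OAT − 1800.
So 1.24·PA = 10620 − 120 × 26 + 1800 = 9300.
PA = 9300 / 1.24 = 7500 ft.

7500 ft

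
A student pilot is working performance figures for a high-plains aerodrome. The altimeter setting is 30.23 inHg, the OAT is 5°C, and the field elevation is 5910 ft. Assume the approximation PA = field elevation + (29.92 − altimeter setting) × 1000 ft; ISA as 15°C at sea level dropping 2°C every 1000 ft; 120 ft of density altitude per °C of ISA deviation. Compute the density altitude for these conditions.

5744 ft

Pressure altitude = 5910 + (29.92 − 30.23) × 1000 = 5910 + (-310) = 5600 ft.
ISA temperature at 5600 ft = 15 − 2 × (5600/1000) = 3.8°C.
ISA deviation = 5 − 3.8 = +1.2°C.
Density altitude = 5600 + 120 × (1.2) = 5744 ft.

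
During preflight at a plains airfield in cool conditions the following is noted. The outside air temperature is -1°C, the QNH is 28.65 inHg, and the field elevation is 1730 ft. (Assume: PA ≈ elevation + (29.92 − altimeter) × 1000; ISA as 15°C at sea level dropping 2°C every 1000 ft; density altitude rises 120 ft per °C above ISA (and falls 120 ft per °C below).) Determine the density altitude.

1800 ft

Pressure altitude = 1730 + (29.92 − 28.65) × 1000 = 1730 + (+1270) = 3000 ft.
ISA temperature at 3000 ft = 15 − 2 × (3000/1000) = 9°C.
ISA deviation = -1 − 9 = -10°C.
Density altitude = 3000 + 120 × (-10) = 1800 ft.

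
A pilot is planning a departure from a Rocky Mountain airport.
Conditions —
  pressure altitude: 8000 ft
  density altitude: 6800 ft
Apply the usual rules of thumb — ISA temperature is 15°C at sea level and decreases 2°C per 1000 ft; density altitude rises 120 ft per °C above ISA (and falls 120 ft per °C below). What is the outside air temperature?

Density altitude − pressure altitude = 6800 − 8000 = -1200 ft.
At 120 ft/°C that is an ISA deviation of -1200/120 = -10°C.
ISA temperature at 8000 ft = 15 − 2 × (8000/1000) = -1°C.
OAT = ISA + deviation = -1 + (-10) = -11°C.

-11°C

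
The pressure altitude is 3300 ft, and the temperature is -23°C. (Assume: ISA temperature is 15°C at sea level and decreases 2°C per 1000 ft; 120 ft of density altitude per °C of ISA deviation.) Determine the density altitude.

-468 ft

ISA temperature at 3300 ft = 15 − 2 × (3300/1000) = 8.4°C.
ISA deviation = -23 − 8.4 = -31.4°C.
Density altitude = 3300 + 120 × (-31.4) = 3300 + (-3768) = -468 ft.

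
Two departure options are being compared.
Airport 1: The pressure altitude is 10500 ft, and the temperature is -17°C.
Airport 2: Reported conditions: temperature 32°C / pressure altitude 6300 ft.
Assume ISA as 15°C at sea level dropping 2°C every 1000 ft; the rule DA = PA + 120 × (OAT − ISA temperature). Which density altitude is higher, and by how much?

Airport 2 by 672 ft

Airport 1: ISA temp = -6°C, deviation -11°C, DA = 10500 + 120 × (-11) = 9180 ft.
Airport 2: ISA temp = 2.4°C, deviation +29.6°C, DA = 6300 + 120 × 29.6 = 9852 ft.
Airport 2 is higher by 9852 − 9180 = 672 ft.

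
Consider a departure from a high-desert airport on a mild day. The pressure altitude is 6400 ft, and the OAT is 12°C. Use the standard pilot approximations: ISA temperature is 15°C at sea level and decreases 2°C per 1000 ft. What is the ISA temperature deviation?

ISA temperature at 6400 ft = 15 − 2 × (6400/1000) = 2.2°C.
Deviation = OAT − ISA = 12 − 2.2 = +9.8°C.

ISA+9.8°C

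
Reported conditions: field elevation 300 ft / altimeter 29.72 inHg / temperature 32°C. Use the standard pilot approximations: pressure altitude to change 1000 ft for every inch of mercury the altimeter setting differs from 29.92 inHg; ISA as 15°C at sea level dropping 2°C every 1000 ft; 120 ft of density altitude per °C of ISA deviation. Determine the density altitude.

Pressure altitude = 300 + (29.92 − 29.72) × 1000 = 300 + (+200) = 500 ft.
ISA temperature at 500 ft = 15 − 2 × (500/1000) = 14°C.
ISA deviation = 32 − 14 = +18°C.
Density altitude = 500 + 120 × (18) = 2660 ft.

2660 ft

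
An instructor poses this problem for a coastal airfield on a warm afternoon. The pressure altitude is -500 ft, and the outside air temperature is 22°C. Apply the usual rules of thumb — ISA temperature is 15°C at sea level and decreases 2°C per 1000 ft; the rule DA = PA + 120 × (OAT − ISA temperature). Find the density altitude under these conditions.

220 ft

ISA temperature at -500 ft = 15 − 2 × (-500/1000) = 16°C.
ISA deviation = 22 − 16 = +6°C.
Density altitude = -500 + 120 × (6) = -500 + (+720) = 220 ft.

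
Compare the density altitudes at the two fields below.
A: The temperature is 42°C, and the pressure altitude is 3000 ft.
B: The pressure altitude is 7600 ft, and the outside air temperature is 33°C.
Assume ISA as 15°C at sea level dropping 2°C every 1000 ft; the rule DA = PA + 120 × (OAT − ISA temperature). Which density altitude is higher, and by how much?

B by 4624 ft

A: ISA temp = 9°C, deviation +33°C, DA = 3000 + 120 × 33 = 6960 ft.
B: ISA temp = -0.2°C, deviation +33.2°C, DA = 7600 + 120 × 33.2 = 11584 ft.
B is higher by 11584 − 6960 = 4624 ft.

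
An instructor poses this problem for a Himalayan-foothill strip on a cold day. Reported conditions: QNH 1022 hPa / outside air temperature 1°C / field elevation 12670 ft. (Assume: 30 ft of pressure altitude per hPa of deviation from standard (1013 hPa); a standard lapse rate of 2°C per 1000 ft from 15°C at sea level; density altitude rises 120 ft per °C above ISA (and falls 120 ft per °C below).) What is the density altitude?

13696 ft

Pressure altitude = 12670 + (1013 − 1022) × 30 = 12670 + (-270) = 12400 ft.
ISA temperature at 12400 ft = 15 − 2 × (12400/1000) = -9.8°C.
ISA deviation = 1 − (-9.8) = +10.8°C.
Density altitude = 12400 + 120 × (10.8) = 13696 ft.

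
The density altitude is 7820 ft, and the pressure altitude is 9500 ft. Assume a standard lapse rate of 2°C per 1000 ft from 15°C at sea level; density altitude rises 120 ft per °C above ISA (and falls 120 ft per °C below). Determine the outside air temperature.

Density altitude − pressure altitude = 7820 − 9500 = -1680 ft.
At 120 ft/°C that is an ISA deviation of -1680/120 = -14°C.
ISA temperature at 9500 ft = 15 − 2 × (9500/1000) = -4°C.
OAT = ISA + deviation = -4 + (-14) = -18°C.

-18°C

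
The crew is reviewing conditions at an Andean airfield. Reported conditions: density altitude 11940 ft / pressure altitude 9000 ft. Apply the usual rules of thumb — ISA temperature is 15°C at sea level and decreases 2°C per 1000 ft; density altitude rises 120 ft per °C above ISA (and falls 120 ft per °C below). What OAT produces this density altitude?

Density altitude − pressure altitude = 11940 − 9000 = +2940 ft.
At 120 ft/°C that is an ISA deviation of 2940/120 = +24.5°C.
ISA temperature at 9000 ft = 15 − 2 × (9000/1000) = -3°C.
OAT = ISA + deviation = -3 + (+24.5) = 21.5°C.

21.5°C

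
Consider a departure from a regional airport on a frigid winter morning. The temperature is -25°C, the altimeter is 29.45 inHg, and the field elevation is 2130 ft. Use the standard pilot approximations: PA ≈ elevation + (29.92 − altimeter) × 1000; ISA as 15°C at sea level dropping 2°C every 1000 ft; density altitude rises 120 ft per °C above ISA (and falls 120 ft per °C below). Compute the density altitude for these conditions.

-1576 ft

Pressure altitude = 2130 + (29.92 − 29.45) × 1000 = 2130 + (+470) = 2600 ft.
ISA temperature at 2600 ft = 15 − 2 × (2600/1000) = 9.8°C.
ISA deviation = -25 − 9.8 = -34.8°C.
Density altitude = 2600 + 120 × (-34.8) = -1576 ft.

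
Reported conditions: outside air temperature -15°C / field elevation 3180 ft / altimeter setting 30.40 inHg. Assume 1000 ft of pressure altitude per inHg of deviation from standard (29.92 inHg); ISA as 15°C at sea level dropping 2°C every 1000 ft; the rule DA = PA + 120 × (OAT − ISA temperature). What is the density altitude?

Pressure altitude = 3180 + (29.92 − 30.40) × 1000 = 3180 + (-480) = 2700 ft.
ISA temperature at 2700 ft = 15 − 2 × (2700/1000) = 9.6°C.
ISA deviation = -15 − 9.6 = -24.6°C.
Density altitude = 2700 + 120 × (-24.6) = -252 ft.

-252 ft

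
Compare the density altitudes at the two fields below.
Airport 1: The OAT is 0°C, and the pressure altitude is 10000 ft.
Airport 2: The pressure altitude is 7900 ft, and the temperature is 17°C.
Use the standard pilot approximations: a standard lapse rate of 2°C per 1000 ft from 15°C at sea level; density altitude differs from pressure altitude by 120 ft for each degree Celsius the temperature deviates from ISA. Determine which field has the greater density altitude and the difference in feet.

Airport 1: ISA temp = -5°C, deviation +5°C, DA = 10000 + 120 × 5 = 10600 ft.
Airport 2: ISA temp = -0.8°C, deviation +17.8°C, DA = 7900 + 120 × 17.8 = 10036 ft.
Airport 1 is higher by 10600 − 10036 = 564 ft.

Airport 1 by 564 ft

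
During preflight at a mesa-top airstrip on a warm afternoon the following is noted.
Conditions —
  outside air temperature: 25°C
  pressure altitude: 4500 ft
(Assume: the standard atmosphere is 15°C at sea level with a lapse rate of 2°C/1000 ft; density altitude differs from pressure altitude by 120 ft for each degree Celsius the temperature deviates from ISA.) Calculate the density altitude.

ISA temperature at 4500 ft = 15 − 2 × (4500/1000) = 6°C.
ISA deviation = 25 − 6 = +19°C.
Density altitude = 4500 + 120 × (19) = 4500 + (+2280) = 6780 ft.

6780 ft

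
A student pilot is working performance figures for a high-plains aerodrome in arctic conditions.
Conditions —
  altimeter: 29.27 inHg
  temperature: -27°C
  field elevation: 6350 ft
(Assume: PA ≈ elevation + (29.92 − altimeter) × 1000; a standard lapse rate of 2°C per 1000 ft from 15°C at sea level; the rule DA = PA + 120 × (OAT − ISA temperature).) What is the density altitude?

3640 ft

Pressure altitude = 6350 + (29.92 − 29.27) × 1000 = 6350 + (+650) = 7000 ft.
ISA temperature at 7000 ft = 15 − 2 × (7000/1000) = 1°C.
ISA deviation = -27 − 1 = -28°C.
Density altitude = 7000 + 120 × (-28) = 3640 ft.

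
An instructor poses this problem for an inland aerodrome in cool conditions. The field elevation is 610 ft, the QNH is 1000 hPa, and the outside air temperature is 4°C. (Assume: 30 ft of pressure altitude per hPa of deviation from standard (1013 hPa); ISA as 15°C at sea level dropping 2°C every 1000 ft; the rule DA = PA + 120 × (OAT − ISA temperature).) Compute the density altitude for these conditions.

Pressure altitude = 610 + (1013 − 1000) × 30 = 610 + (+390) = 1000 ft.
ISA temperature at 1000 ft = 15 − 2 × (1000/1000) = 13°C.
ISA deviation = 4 − 13 = -9°C.
Density altitude = 1000 + 120 × (-9) = -80 ft.

-80 ft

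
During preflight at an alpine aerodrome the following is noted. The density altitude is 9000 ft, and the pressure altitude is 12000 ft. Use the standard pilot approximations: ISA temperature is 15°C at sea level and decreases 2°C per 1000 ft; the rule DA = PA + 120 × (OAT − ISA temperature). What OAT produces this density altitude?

-34°C

Density altitude − pressure altitude = 9000 − 12000 = -3000 ft.
At 120 ft/°C that is an ISA deviation of -3000/120 = -25°C.
ISA temperature at 12000 ft = 15 − 2 × (12000/1000) = -9°C.
OAT = ISA + deviation = -9 + (-25) = -34°C.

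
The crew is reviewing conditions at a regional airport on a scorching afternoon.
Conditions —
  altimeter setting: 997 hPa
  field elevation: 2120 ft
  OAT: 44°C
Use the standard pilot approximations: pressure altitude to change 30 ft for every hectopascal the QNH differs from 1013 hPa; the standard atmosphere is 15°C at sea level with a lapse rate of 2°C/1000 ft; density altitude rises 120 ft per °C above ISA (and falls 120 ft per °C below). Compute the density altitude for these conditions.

6704 ft

Pressure altitude = 2120 + (1013 − 997) × 30 = 2120 + (+480) = 2600 ft.
ISA temperature at 2600 ft = 15 − 2 × (2600/1000) = 9.8°C.
ISA deviation = 44 − 9.8 = +34.2°C.
Density altitude = 2600 + 120 × (34.2) = 6704 ft.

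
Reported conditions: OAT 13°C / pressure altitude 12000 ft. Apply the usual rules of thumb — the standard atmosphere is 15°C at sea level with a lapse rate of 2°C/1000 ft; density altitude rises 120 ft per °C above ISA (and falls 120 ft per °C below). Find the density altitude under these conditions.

ISA temperature at 12000 ft = 15 − 2 × (12000/1000) = -9°C.
ISA deviation = 13 − (-9) = +22°C.
Density altitude = 12000 + 120 × (22) = 12000 + (+2640) = 14640 ft.

14640 ft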